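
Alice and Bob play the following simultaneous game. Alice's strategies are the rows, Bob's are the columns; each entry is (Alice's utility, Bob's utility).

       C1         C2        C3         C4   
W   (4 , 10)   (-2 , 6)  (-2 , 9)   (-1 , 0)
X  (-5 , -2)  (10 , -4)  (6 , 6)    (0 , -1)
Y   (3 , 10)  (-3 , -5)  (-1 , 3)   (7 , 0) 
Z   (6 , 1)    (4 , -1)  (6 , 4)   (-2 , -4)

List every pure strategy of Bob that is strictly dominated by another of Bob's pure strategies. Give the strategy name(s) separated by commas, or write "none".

C1: no other strategy beats it everywhere (C2 at W (10>6); C3 at W (10>9); C4 at W (10>0)).
C2: dominated, since C1 does at least as well everywhere (W: 10>6, X: -2>-4, Y: 10>-5, Z: 1>-1).
C3: no other strategy beats it everywhere (C1 at X (6>-2); C2 at W (9>6); C4 at W (9>0)).
C4 is strictly dominated by C3 (W: 9>0, X: 6>-1, Y: 3>0, Z: 4>-4).

C2, C4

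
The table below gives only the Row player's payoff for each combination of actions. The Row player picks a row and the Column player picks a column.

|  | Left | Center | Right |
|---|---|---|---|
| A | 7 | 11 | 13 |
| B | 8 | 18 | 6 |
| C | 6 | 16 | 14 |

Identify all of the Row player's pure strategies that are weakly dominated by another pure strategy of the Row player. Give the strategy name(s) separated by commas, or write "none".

A is not dominated — it holds its own against B at Right (13>6); C at Left (7>6).
B: no other strategy beats it everywhere (A at Left (8>7); C at Left (8>6)).
C: no other strategy beats it everywhere (A at Center (16>11); B at Right (14>6)).

none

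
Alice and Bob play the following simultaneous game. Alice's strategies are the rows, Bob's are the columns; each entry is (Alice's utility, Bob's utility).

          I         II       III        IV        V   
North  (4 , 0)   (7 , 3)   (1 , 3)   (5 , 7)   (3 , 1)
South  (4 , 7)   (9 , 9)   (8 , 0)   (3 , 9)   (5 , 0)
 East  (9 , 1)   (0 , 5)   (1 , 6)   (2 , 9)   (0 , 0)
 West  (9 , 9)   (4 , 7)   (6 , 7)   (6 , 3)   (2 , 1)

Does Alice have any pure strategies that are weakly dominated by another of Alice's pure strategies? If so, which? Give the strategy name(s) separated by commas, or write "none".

East

North: no other strategy beats it everywhere (South at IV (5>3); East at II (7>0); West at II (7>4)).
South is not dominated — it holds its own against North at II (9>7); East at II (9>0); West at II (9>4).
East is weakly dominated by West (I: 9=9, II: 4>0, III: 6>1, IV: 6>2, V: 2>0).
West is not dominated — it holds its own against North at I (9>4); South at I (9>4); East at II (4>0).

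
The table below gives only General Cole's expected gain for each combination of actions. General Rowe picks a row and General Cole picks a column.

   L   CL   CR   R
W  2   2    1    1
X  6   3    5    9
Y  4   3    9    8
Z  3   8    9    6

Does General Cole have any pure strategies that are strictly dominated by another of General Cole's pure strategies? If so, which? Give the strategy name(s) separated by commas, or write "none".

L: no other strategy beats it everywhere (CL at W (2=2); CR at W (2>1); R at W (2>1)).
CL is not dominated — it holds its own against L at W (2=2); CR at W (2>1); R at W (2>1).
CR is not dominated — it holds its own against L at Y (9>4); CL at X (5>3); R at W (1=1).
R: no other strategy beats it everywhere (L at X (9>6); CL at X (9>3); CR at W (1=1)).

none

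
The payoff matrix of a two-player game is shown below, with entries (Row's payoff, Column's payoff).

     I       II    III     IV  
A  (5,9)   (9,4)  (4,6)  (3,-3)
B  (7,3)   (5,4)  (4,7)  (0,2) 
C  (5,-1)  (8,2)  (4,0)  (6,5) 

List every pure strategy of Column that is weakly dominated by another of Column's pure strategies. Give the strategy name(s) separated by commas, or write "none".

none

I: no other strategy beats it everywhere (II at A (9>4); III at A (9>6); IV at A (9>-3)).
Nothing dominates II: I at B (4>3); III at C (2>0); IV at A (4>-3).
III: no other strategy beats it everywhere (I at B (7>3); II at A (6>4); IV at A (6>-3)).
IV: no other strategy beats it everywhere (I at C (5>-1); II at C (5>2); III at C (5>0)).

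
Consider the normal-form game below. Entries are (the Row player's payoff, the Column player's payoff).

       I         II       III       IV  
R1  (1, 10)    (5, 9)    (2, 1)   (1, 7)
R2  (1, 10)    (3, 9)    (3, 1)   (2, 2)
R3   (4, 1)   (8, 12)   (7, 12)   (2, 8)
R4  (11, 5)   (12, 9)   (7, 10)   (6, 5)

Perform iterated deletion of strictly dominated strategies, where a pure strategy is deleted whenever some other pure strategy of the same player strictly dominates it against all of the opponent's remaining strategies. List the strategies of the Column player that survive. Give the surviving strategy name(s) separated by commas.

II, III

Row R1 is eliminated: R3 beats it against every remaining column (I: 4>1, II: 8>5, III: 7>2, IV: 2>1).
The Row player's strategy R2 is strictly dominated by R4 (I: 11>1, II: 12>3, III: 7>3, IV: 6>2) and is removed.
Column I is eliminated: II beats it against every remaining row (R3: 12>1, R4: 9>5).
Column IV is eliminated: II beats it against every remaining row (R3: 12>8, R4: 9>5).
Among the remaining strategies, none is strictly dominated by another pure strategy of the same player, so the elimination stops.
Surviving strategies — the Row player: {R3, R4}; the Column player: {II, III}.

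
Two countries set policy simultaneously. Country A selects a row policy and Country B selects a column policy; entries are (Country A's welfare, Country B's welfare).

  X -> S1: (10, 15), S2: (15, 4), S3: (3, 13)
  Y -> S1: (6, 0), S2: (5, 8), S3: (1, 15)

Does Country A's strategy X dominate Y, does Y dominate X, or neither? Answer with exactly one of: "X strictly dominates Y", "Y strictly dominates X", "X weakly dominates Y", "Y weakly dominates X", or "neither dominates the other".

X strictly dominates Y

X's payoffs vs Y's, by Country B's action — S1: 10>6, S2: 15>5, S3: 3>1.
X gives a strictly higher payoff against each choice by Country B, so X strictly dominates Y.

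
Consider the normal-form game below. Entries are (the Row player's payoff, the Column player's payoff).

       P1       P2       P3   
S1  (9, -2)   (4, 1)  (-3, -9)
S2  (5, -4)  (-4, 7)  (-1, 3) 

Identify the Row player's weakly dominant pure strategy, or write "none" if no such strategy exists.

none

S1 fails to dominate S2 at P3 (-3<-1).
S2 fails to dominate S1 at P1 (5<9).
No single strategy dominates all the others.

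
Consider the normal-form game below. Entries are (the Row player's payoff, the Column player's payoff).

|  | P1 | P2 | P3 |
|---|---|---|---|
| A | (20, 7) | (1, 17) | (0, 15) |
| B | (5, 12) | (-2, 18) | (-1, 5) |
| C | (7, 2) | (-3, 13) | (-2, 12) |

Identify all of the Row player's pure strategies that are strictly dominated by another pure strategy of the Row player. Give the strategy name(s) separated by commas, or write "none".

B, C

A is not dominated — it holds its own against B at P1 (20>5); C at P1 (20>7).
B is strictly dominated by A (P1: 20>5, P2: 1>-2, P3: 0>-1).
A strictly dominates C — P1: 20>7, P2: 1>-3, P3: 0>-2.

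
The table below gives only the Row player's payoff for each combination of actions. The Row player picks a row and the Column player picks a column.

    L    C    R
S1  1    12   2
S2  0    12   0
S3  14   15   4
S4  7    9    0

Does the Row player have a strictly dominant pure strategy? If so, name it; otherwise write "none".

S3

S3 vs S1: L: 14>1, C: 15>12, R: 4>2.
S3 vs S2: L: 14>0, C: 15>12, R: 4>0.
S3 vs S4: L: 14>7, C: 15>9, R: 4>0.
S3 strictly beats every other strategy against every opponent action, so it is strictly dominant.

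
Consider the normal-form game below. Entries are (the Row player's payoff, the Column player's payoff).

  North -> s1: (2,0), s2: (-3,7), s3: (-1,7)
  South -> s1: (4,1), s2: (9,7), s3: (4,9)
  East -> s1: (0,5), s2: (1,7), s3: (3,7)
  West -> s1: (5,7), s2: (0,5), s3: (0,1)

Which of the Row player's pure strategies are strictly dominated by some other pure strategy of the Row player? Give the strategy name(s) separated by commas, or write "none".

North: dominated, since South does at least as well everywhere (s1: 4>2, s2: 9>-3, s3: 4>-1).
South is not dominated — it holds its own against North at s1 (4>2); East at s1 (4>0); West at s2 (9>0).
East: dominated, since South does at least as well everywhere (s1: 4>0, s2: 9>1, s3: 4>3).
West is not dominated — it holds its own against North at s1 (5>2); South at s1 (5>4); East at s1 (5>0).

North, East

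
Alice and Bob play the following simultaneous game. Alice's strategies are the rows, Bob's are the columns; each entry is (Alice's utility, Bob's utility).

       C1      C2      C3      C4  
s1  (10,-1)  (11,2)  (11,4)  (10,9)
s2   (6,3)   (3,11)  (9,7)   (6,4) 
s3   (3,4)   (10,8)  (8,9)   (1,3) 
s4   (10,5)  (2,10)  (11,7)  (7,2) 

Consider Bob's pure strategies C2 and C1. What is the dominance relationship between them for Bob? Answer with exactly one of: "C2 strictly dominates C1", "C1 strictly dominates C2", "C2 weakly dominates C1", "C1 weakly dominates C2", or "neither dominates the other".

C2 strictly dominates C1

Compare C2 to C1 across each opponent action: s1: 2>-1, s2: 11>3, s3: 8>4, s4: 10>5.
C2 gives a strictly higher payoff against each opponent action, so C2 strictly dominates C1.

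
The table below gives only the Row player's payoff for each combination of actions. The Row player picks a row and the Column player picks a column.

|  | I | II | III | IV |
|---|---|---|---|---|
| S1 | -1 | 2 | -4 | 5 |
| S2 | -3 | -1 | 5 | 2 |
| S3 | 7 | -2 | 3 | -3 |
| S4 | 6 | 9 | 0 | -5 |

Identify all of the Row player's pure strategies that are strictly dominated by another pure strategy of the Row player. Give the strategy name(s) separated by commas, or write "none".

S1 is not dominated — it holds its own against S2 at I (-1>-3); S3 at II (2>-2); S4 at IV (5>-5).
S2: no other strategy beats it everywhere (S1 at III (5>-4); S3 at II (-1>-2); S4 at III (5>0)).
S3 is not dominated — it holds its own against S1 at I (7>-1); S2 at I (7>-3); S4 at I (7>6).
Nothing dominates S4: S1 at I (6>-1); S2 at I (6>-3); S3 at II (9>-2).

none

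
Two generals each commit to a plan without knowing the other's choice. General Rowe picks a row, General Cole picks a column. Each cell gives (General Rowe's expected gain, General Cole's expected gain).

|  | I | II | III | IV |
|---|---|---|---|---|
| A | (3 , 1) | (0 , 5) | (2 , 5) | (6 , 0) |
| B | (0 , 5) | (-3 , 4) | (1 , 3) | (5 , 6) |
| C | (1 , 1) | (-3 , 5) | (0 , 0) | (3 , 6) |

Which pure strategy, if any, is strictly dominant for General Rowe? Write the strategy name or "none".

A vs B: I: 3>0, II: 0>-3, III: 2>1, IV: 6>5.
A vs C: I: 3>1, II: 0>-3, III: 2>0, IV: 6>3.
A strictly beats every other strategy against every opponent action, so it is strictly dominant.

A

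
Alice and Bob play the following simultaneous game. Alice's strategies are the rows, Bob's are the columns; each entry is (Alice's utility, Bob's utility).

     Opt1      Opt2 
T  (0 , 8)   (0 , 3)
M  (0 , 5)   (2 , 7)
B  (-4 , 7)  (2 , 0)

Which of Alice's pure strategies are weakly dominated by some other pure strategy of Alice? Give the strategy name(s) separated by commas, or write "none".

T: dominated, since M does at least as well everywhere (Opt1: 0=0, Opt2: 2>0).
M is not dominated — it holds its own against T at Opt2 (2>0); B at Opt1 (0>-4).
M weakly dominates B — Opt1: 0>-4, Opt2: 2=2.

T, B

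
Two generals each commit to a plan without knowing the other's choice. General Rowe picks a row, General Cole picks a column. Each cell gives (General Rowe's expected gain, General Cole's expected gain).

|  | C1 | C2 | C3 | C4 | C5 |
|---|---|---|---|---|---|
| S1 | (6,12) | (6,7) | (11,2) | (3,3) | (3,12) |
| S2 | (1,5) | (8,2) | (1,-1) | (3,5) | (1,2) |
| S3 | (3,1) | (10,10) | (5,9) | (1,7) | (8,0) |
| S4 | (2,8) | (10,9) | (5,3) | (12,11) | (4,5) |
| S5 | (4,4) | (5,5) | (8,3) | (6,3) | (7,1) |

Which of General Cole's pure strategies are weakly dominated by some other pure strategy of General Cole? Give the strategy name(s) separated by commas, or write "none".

C1 is not dominated — it holds its own against C2 at S1 (12>7); C3 at S1 (12>2); C4 at S1 (12>3); C5 at S2 (5>2).
C2: no other strategy beats it everywhere (C1 at S3 (10>1); C3 at S1 (7>2); C4 at S1 (7>3); C5 at S3 (10>0)).
C3 is weakly dominated by C2 (S1: 7>2, S2: 2>-1, S3: 10>9, S4: 9>3, S5: 5>3).
C4: no other strategy beats it everywhere (C1 at S3 (7>1); C2 at S2 (5>2); C3 at S1 (3>2); C5 at S2 (5>2)).
C5: dominated, since C1 does at least as well everywhere (S1: 12=12, S2: 5>2, S3: 1>0, S4: 8>5, S5: 4>1).

C3, C5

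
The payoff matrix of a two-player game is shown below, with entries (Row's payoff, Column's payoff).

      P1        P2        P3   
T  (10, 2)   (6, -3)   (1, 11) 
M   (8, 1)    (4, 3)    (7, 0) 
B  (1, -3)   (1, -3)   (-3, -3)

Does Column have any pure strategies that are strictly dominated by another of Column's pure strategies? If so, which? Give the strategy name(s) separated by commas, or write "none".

none

P1 is not dominated — it holds its own against P2 at T (2>-3); P3 at M (1>0).
P2: no other strategy beats it everywhere (P1 at M (3>1); P3 at M (3>0)).
P3 is not dominated — it holds its own against P1 at T (11>2); P2 at T (11>-3).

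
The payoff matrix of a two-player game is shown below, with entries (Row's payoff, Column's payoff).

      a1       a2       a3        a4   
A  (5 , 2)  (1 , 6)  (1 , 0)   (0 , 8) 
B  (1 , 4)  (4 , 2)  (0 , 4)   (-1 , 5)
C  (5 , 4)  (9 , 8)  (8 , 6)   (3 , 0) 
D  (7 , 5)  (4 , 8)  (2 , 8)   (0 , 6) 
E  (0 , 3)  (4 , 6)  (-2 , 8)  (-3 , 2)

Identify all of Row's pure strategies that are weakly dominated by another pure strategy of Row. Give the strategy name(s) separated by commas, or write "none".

A: dominated, since C does at least as well everywhere (a1: 5=5, a2: 9>1, a3: 8>1, a4: 3>0).
B is weakly dominated by C (a1: 5>1, a2: 9>4, a3: 8>0, a4: 3>-1).
Nothing dominates C: A at a2 (9>1); B at a1 (5>1); D at a2 (9>4); E at a1 (5>0).
D is not dominated — it holds its own against A at a1 (7>5); B at a1 (7>1); C at a1 (7>5); E at a1 (7>0).
E: dominated, since B does at least as well everywhere (a1: 1>0, a2: 4=4, a3: 0>-2, a4: -1>-3).

A, B, E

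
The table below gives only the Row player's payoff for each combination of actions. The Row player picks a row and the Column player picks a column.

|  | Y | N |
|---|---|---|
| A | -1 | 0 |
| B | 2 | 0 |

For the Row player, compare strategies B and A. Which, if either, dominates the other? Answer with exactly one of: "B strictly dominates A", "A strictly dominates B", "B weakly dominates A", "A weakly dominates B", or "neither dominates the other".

B weakly dominates A

B's payoffs vs A's, by the Column player's action — Y: 2>-1, N: 0=0.
B is at least as good everywhere and strictly better somewhere (tied only at N), so B weakly but not strictly dominates A.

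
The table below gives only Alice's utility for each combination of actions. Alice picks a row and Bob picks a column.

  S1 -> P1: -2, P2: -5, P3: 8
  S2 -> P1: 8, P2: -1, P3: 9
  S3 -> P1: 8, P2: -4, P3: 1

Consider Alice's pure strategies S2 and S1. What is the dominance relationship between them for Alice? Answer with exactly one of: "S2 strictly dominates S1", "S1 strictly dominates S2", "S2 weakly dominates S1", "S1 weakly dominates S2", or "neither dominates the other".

S2's payoffs vs S1's, by Bob's action — P1: 8>-2, P2: -1>-5, P3: 9>8.
Every comparison favours S2, so S2 strictly dominates S1.

S2 strictly dominates S1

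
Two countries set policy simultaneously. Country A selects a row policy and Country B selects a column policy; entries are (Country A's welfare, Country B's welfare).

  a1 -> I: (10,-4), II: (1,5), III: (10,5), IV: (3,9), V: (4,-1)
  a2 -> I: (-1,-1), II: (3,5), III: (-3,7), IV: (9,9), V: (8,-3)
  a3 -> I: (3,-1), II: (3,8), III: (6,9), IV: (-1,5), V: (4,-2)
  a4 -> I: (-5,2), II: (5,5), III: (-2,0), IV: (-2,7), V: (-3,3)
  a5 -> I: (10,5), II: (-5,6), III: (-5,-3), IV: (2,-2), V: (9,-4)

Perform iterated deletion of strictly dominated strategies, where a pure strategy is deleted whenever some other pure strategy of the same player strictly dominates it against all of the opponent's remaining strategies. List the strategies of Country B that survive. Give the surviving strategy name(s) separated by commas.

II, III, IV

Column I is eliminated: II beats it against every remaining row (a1: 5>-4, a2: 5>-1, a3: 8>-1, a4: 5>2, a5: 6>5).
For Country B, II strictly dominates V on the remaining rows (a1: 5>-1, a2: 5>-3, a3: 8>-2, a4: 5>3, a5: 6>-4); eliminate V.
Row a5 is eliminated: a1 beats it against every remaining column (II: 1>-5, III: 10>-5, IV: 3>2).
Among the remaining strategies, none is strictly dominated by another pure strategy of the same player, so the elimination stops.
Surviving strategies — Country A: {a1, a2, a3, a4}; Country B: {II, III, IV}.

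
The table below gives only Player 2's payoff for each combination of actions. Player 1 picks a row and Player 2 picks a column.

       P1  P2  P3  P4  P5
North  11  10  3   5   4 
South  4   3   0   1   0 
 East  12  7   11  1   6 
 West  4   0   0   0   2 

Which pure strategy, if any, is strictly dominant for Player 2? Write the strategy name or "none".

P1

P1 vs P2: North: 11>10, South: 4>3, East: 12>7, West: 4>0.
P1 vs P3: North: 11>3, South: 4>0, East: 12>11, West: 4>0.
P1 vs P4: North: 11>5, South: 4>1, East: 12>1, West: 4>0.
P1 vs P5: North: 11>4, South: 4>0, East: 12>6, West: 4>2.
P1 strictly beats every other strategy against every opponent action, so it is strictly dominant.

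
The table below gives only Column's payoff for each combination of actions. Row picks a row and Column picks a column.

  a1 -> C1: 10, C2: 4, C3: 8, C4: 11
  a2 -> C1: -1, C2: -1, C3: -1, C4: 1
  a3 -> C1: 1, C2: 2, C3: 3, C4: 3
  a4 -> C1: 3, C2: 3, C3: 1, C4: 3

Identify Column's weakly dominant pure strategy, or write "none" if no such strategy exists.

C4 vs C1: a1: 11>10, a2: 1>-1, a3: 3>1, a4: 3=3.
C4 vs C2: a1: 11>4, a2: 1>-1, a3: 3>2, a4: 3=3.
C4 vs C3: a1: 11>8, a2: 1>-1, a3: 3=3, a4: 3>1.
C4 is at least as good as every other strategy against every opponent action, so it is weakly dominant.

C4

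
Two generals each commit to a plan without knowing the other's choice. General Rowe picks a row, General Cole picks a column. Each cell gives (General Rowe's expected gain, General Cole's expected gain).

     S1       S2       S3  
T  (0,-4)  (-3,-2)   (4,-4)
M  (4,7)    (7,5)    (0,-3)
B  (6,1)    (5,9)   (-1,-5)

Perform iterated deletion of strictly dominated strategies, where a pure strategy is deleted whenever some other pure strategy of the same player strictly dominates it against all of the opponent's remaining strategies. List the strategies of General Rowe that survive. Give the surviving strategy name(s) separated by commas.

General Cole's strategy S3 is strictly dominated by S2 (T: -2>-4, M: 5>-3, B: 9>-5) and is removed.
Row T is eliminated: M beats it against every remaining column (S1: 4>0, S2: 7>-3).
Among the remaining strategies, none is strictly dominated by another pure strategy of the same player, so the elimination stops.
Surviving strategies — General Rowe: {M, B}; General Cole: {S1, S2}.

M, B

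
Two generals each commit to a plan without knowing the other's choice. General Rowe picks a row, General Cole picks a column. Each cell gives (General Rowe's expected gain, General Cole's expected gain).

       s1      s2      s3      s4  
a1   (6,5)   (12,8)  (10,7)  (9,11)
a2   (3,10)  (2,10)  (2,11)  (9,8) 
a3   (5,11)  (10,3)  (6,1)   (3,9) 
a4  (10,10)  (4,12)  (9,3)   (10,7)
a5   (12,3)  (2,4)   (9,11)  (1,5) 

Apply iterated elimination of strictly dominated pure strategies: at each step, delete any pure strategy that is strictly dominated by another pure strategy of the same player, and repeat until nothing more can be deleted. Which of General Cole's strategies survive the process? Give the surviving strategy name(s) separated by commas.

For General Rowe, a4 strictly dominates a2 on the remaining columns (s1: 10>3, s2: 4>2, s3: 9>2, s4: 10>9); eliminate a2.
For General Rowe, a1 strictly dominates a3 on the remaining columns (s1: 6>5, s2: 12>10, s3: 10>6, s4: 9>3); eliminate a3.
Column s1 is eliminated: s2 beats it against every remaining row (a1: 8>5, a4: 12>10, a5: 4>3).
For General Rowe, a1 strictly dominates a5 on the remaining columns (s2: 12>2, s3: 10>9, s4: 9>1); eliminate a5.
For General Cole, s2 strictly dominates s3 on the remaining rows (a1: 8>7, a4: 12>3); eliminate s3.
Among the remaining strategies, none is strictly dominated by another pure strategy of the same player, so the elimination stops.
Surviving strategies — General Rowe: {a1, a4}; General Cole: {s2, s4}.

s2, s4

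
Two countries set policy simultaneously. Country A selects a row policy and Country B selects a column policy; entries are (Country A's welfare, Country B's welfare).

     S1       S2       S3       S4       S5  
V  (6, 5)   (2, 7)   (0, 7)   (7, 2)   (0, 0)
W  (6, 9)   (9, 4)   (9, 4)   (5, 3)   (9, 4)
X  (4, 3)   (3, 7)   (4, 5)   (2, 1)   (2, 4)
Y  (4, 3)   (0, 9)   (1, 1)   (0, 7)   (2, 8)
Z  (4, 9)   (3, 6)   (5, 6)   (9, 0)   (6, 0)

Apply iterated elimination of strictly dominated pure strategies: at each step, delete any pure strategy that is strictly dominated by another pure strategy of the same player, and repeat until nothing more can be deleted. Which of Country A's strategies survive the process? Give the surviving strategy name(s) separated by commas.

Country A's strategy X is strictly dominated by W (S1: 6>4, S2: 9>3, S3: 9>4, S4: 5>2, S5: 9>2) and is removed.
Row Y is eliminated: W beats it against every remaining column (S1: 6>4, S2: 9>0, S3: 9>1, S4: 5>0, S5: 9>2).
Column S4 is eliminated: S1 beats it against every remaining row (V: 5>2, W: 9>3, Z: 9>0).
For Country A, W strictly dominates Z on the remaining columns (S1: 6>4, S2: 9>3, S3: 9>5, S5: 9>6); eliminate Z.
For Country B, S1 strictly dominates S5 on the remaining rows (V: 5>0, W: 9>4); eliminate S5.
Among the remaining strategies, none is strictly dominated by another pure strategy of the same player, so the elimination stops.
Surviving strategies — Country A: {V, W}; Country B: {S1, S2, S3}.

V, W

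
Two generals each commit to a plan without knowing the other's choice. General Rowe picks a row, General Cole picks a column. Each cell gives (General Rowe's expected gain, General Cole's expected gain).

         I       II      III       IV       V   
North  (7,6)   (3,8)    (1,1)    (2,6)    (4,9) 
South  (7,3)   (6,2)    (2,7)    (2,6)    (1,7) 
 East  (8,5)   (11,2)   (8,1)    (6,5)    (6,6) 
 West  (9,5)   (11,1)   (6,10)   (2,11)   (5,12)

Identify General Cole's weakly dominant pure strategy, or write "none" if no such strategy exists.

V vs I: North: 9>6, South: 7>3, East: 6>5, West: 12>5.
V vs II: North: 9>8, South: 7>2, East: 6>2, West: 12>1.
V vs III: North: 9>1, South: 7=7, East: 6>1, West: 12>10.
V vs IV: North: 9>6, South: 7>6, East: 6>5, West: 12>11.
V is at least as good as every other strategy against every opponent action, so it is weakly dominant.

V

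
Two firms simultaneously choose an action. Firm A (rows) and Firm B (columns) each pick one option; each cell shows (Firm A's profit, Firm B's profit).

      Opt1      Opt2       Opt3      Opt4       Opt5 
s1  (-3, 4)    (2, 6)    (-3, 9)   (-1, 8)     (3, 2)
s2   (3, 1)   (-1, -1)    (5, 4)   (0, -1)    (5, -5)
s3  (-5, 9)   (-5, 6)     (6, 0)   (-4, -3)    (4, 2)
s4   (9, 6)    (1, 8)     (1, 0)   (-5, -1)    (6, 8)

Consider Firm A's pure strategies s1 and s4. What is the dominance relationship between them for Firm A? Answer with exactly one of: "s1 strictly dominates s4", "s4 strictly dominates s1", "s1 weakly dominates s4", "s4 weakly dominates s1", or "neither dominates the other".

s1's payoffs vs s4's, by Firm B's action — Opt1: -3<9, Opt2: 2>1, Opt3: -3<1, Opt4: -1>-5, Opt5: 3<6.
s1 does better at Opt2, Opt4 but worse at Opt1, Opt3, Opt5; neither strategy dominates the other.

neither dominates the other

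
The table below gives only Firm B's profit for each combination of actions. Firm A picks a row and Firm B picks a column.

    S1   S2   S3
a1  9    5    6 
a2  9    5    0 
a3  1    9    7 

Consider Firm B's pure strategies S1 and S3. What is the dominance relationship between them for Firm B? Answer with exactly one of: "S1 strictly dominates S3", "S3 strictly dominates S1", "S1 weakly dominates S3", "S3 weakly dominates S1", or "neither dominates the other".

S1's payoffs vs S3's, by Firm A's action — a1: 9>6, a2: 9>0, a3: 1<7.
S1 does better at a1, a2 but worse at a3; neither strategy dominates the other.

neither dominates the other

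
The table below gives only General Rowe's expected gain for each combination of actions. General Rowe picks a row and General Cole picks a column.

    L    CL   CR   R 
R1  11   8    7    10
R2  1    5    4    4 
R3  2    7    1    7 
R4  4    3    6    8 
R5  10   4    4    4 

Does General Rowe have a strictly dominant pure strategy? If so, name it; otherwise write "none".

R1

R1 vs R2: L: 11>1, CL: 8>5, CR: 7>4, R: 10>4.
R1 vs R3: L: 11>2, CL: 8>7, CR: 7>1, R: 10>7.
R1 vs R4: L: 11>4, CL: 8>3, CR: 7>6, R: 10>8.
R1 vs R5: L: 11>10, CL: 8>4, CR: 7>4, R: 10>4.
R1 strictly beats every other strategy against every opponent action, so it is strictly dominant.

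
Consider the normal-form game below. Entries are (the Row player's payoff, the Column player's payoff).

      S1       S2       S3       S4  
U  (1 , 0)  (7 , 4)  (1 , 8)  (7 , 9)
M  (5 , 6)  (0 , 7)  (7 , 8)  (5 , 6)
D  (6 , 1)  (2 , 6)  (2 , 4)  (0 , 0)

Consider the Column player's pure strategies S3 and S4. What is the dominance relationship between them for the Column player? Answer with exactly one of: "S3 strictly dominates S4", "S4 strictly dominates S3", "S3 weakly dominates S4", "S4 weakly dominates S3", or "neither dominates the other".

neither dominates the other

Compare S3 to S4 across each opponent action: U: 8<9, M: 8>6, D: 4>0.
S3 does better at M, D but worse at U; neither strategy dominates the other.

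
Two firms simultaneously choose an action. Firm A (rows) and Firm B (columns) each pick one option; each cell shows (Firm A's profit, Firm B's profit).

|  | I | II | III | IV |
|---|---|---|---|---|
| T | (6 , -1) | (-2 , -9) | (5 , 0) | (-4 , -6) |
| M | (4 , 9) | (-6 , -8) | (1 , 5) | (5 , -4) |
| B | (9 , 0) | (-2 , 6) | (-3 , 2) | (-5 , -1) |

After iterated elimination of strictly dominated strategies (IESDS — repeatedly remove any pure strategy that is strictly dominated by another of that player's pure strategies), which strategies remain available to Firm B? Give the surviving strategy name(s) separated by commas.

For Firm B, I strictly dominates IV on the remaining rows (T: -1>-6, M: 9>-4, B: 0>-1); eliminate IV.
Firm A's strategy M is strictly dominated by T (I: 6>4, II: -2>-6, III: 5>1) and is removed.
Column I is eliminated: III beats it against every remaining row (T: 0>-1, B: 2>0).
Among the remaining strategies, none is strictly dominated by another pure strategy of the same player, so the elimination stops.
Surviving strategies — Firm A: {T, B}; Firm B: {II, III}.

II, III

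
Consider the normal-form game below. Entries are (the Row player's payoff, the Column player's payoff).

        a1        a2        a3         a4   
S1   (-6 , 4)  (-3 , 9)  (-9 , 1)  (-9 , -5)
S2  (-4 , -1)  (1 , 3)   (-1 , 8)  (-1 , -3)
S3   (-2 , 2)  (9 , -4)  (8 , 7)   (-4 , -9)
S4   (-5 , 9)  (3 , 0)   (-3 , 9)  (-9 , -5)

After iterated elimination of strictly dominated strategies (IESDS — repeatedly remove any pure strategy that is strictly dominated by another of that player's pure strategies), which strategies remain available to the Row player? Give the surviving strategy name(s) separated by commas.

Row S1 is eliminated: S2 beats it against every remaining column (a1: -4>-6, a2: 1>-3, a3: -1>-9, a4: -1>-9).
Row S4 is eliminated: S3 beats it against every remaining column (a1: -2>-5, a2: 9>3, a3: 8>-3, a4: -4>-9).
Column a1 is eliminated: a3 beats it against every remaining row (S2: 8>-1, S3: 7>2).
For the Column player, a3 strictly dominates a2 on the remaining rows (S2: 8>3, S3: 7>-4); eliminate a2.
For the Column player, a3 strictly dominates a4 on the remaining rows (S2: 8>-3, S3: 7>-9); eliminate a4.
For the Row player, S3 strictly dominates S2 on the remaining columns (a3: 8>-1); eliminate S2.
Among the remaining strategies, none is strictly dominated by another pure strategy of the same player, so the elimination stops.
Surviving strategies — the Row player: {S3}; the Column player: {a3}.

S3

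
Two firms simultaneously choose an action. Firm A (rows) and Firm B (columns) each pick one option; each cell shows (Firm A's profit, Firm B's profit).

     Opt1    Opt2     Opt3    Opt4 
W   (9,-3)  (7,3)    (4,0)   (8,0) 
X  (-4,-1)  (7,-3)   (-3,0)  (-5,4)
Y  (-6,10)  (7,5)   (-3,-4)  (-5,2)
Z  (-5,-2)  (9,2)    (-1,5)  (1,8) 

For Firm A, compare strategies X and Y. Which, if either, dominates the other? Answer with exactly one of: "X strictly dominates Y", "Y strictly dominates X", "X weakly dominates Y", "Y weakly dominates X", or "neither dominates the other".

X's payoffs vs Y's, by Firm B's action — Opt1: -4>-6, Opt2: 7=7, Opt3: -3=-3, Opt4: -5=-5.
X is at least as good everywhere and strictly better somewhere (tied only at Opt2, Opt3, Opt4), so X weakly but not strictly dominates Y.

X weakly dominates Y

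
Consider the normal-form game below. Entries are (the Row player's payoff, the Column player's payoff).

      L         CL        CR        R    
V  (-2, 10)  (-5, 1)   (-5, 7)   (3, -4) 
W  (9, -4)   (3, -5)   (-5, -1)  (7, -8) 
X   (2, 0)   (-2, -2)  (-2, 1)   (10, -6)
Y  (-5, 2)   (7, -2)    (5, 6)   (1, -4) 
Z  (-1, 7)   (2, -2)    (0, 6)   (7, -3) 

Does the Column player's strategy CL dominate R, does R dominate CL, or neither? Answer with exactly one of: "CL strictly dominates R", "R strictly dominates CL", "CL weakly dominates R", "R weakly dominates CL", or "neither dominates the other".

CL strictly dominates R

Compare CL to R across each choice by the Row player: V: 1>-4, W: -5>-8, X: -2>-6, Y: -2>-4, Z: -2>-3.
CL gives a strictly higher payoff against each choice by the Row player, so CL strictly dominates R.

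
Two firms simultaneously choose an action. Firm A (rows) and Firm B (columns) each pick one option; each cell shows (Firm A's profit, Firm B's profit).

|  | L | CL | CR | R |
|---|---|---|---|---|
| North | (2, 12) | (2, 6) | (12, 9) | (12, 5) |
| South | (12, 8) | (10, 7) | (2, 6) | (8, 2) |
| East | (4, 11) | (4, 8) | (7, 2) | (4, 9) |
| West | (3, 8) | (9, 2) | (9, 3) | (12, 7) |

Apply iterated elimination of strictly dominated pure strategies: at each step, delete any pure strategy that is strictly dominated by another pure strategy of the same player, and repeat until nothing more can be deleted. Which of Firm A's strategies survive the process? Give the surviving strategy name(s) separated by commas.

South

Firm B's strategy CL is strictly dominated by L (North: 12>6, South: 8>7, East: 11>8, West: 8>2) and is removed.
Firm B's strategy CR is strictly dominated by L (North: 12>9, South: 8>6, East: 11>2, West: 8>3) and is removed.
For Firm A, South strictly dominates East on the remaining columns (L: 12>4, R: 8>4); eliminate East.
Column R is eliminated: L beats it against every remaining row (North: 12>5, South: 8>2, West: 8>7).
Row North is eliminated: South beats it against every remaining column (L: 12>2).
Row West is eliminated: South beats it against every remaining column (L: 12>3).
Among the remaining strategies, none is strictly dominated by another pure strategy of the same player, so the elimination stops.
Surviving strategies — Firm A: {South}; Firm B: {L}.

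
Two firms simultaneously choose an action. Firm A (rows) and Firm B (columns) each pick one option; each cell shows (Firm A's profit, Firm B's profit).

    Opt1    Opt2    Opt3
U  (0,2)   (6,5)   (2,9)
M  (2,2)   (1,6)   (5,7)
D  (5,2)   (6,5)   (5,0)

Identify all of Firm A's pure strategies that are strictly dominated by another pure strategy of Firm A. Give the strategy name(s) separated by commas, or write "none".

Nothing dominates U: M at Opt2 (6>1); D at Opt2 (6=6).
Nothing dominates M: U at Opt1 (2>0); D at Opt3 (5=5).
D: no other strategy beats it everywhere (U at Opt1 (5>0); M at Opt1 (5>2)).

none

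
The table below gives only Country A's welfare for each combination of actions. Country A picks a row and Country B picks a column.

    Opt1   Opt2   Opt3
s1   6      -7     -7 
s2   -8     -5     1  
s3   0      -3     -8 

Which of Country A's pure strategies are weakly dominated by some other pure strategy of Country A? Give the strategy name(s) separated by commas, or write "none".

none

s1: no other strategy beats it everywhere (s2 at Opt1 (6>-8); s3 at Opt1 (6>0)).
s2: no other strategy beats it everywhere (s1 at Opt2 (-5>-7); s3 at Opt3 (1>-8)).
Nothing dominates s3: s1 at Opt2 (-3>-7); s2 at Opt1 (0>-8).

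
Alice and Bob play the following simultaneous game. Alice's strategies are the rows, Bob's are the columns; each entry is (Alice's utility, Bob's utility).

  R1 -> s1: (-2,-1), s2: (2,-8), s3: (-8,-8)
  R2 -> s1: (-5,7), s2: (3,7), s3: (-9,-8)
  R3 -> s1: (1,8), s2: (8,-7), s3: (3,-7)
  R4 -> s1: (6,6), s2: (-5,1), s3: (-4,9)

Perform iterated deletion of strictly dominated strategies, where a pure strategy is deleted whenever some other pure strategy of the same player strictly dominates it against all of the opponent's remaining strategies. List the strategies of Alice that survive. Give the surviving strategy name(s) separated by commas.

R3, R4

Alice's strategy R1 is strictly dominated by R3 (s1: 1>-2, s2: 8>2, s3: 3>-8) and is removed.
Alice's strategy R2 is strictly dominated by R3 (s1: 1>-5, s2: 8>3, s3: 3>-9) and is removed.
Bob's strategy s2 is strictly dominated by s1 (R3: 8>-7, R4: 6>1) and is removed.
Among the remaining strategies, none is strictly dominated by another pure strategy of the same player, so the elimination stops.
Surviving strategies — Alice: {R3, R4}; Bob: {s1, s3}.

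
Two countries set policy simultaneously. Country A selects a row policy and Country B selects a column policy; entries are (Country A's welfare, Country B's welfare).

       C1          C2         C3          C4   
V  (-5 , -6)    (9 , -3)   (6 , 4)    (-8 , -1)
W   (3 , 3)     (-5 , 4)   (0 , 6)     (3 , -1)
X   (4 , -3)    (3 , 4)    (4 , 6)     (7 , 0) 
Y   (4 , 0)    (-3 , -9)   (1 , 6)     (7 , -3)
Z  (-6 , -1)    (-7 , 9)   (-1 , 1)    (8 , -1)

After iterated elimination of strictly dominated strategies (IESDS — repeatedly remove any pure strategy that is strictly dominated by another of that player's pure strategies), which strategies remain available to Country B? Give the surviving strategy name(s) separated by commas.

C3

For Country A, X strictly dominates W on the remaining columns (C1: 4>3, C2: 3>-5, C3: 4>0, C4: 7>3); eliminate W.
For Country B, C3 strictly dominates C1 on the remaining rows (V: 4>-6, X: 6>-3, Y: 6>0, Z: 1>-1); eliminate C1.
Country B's strategy C4 is strictly dominated by C3 (V: 4>-1, X: 6>0, Y: 6>-3, Z: 1>-1) and is removed.
Row X is eliminated: V beats it against every remaining column (C2: 9>3, C3: 6>4).
For Country A, V strictly dominates Y on the remaining columns (C2: 9>-3, C3: 6>1); eliminate Y.
Row Z is eliminated: V beats it against every remaining column (C2: 9>-7, C3: 6>-1).
For Country B, C3 strictly dominates C2 on the remaining rows (V: 4>-3); eliminate C2.
Among the remaining strategies, none is strictly dominated by another pure strategy of the same player, so the elimination stops.
Surviving strategies — Country A: {V}; Country B: {C3}.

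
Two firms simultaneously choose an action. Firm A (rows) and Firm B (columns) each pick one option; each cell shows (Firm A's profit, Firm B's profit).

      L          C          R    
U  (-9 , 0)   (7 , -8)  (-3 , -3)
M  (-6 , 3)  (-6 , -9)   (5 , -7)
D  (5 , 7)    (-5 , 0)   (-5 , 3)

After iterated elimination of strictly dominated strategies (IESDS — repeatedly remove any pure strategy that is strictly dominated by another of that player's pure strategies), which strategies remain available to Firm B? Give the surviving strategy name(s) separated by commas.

Column C is eliminated: L beats it against every remaining row (U: 0>-8, M: 3>-9, D: 7>0).
For Firm A, M strictly dominates U on the remaining columns (L: -6>-9, R: 5>-3); eliminate U.
Column R is eliminated: L beats it against every remaining row (M: 3>-7, D: 7>3).
For Firm A, D strictly dominates M on the remaining columns (L: 5>-6); eliminate M.
Among the remaining strategies, none is strictly dominated by another pure strategy of the same player, so the elimination stops.
Surviving strategies — Firm A: {D}; Firm B: {L}.

L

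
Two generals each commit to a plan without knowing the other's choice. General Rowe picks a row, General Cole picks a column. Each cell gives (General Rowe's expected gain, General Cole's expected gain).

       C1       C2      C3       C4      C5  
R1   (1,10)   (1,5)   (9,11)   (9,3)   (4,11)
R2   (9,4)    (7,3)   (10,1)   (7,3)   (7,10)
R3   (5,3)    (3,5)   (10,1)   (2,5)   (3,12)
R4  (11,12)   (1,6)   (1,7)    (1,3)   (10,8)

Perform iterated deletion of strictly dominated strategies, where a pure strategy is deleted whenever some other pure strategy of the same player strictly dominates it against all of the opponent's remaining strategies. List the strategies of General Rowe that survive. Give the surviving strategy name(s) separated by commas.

R4

For General Cole, C5 strictly dominates C2 on the remaining rows (R1: 11>5, R2: 10>3, R3: 12>5, R4: 8>6); eliminate C2.
General Cole's strategy C4 is strictly dominated by C5 (R1: 11>3, R2: 10>3, R3: 12>5, R4: 8>3) and is removed.
Row R1 is eliminated: R2 beats it against every remaining column (C1: 9>1, C3: 10>9, C5: 7>4).
For General Cole, C1 strictly dominates C3 on the remaining rows (R2: 4>1, R3: 3>1, R4: 12>7); eliminate C3.
Row R2 is eliminated: R4 beats it against every remaining column (C1: 11>9, C5: 10>7).
General Rowe's strategy R3 is strictly dominated by R4 (C1: 11>5, C5: 10>3) and is removed.
For General Cole, C1 strictly dominates C5 on the remaining rows (R4: 12>8); eliminate C5.
Among the remaining strategies, none is strictly dominated by another pure strategy of the same player, so the elimination stops.
Surviving strategies — General Rowe: {R4}; General Cole: {C1}.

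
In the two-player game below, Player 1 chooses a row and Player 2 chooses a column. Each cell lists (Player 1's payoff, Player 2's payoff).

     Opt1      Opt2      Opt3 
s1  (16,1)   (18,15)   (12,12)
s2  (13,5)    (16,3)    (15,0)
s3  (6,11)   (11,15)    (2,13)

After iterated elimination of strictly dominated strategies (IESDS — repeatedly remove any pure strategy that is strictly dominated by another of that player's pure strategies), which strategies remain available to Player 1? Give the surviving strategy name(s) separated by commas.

s1

Player 1's strategy s3 is strictly dominated by s1 (Opt1: 16>6, Opt2: 18>11, Opt3: 12>2) and is removed.
Column Opt3 is eliminated: Opt2 beats it against every remaining row (s1: 15>12, s2: 3>0).
For Player 1, s1 strictly dominates s2 on the remaining columns (Opt1: 16>13, Opt2: 18>16); eliminate s2.
For Player 2, Opt2 strictly dominates Opt1 on the remaining rows (s1: 15>1); eliminate Opt1.
Among the remaining strategies, none is strictly dominated by another pure strategy of the same player, so the elimination stops.
Surviving strategies — Player 1: {s1}; Player 2: {Opt2}.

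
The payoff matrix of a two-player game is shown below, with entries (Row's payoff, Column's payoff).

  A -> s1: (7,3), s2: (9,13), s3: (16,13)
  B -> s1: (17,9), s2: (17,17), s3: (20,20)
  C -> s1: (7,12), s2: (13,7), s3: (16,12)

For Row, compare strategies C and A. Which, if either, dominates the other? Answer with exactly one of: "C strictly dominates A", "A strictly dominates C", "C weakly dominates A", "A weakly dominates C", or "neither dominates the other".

C weakly dominates A

C's payoffs vs A's, by Column's action — s1: 7=7, s2: 13>9, s3: 16=16.
C is at least as good everywhere and strictly better somewhere (tied only at s1, s3), so C weakly but not strictly dominates A.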